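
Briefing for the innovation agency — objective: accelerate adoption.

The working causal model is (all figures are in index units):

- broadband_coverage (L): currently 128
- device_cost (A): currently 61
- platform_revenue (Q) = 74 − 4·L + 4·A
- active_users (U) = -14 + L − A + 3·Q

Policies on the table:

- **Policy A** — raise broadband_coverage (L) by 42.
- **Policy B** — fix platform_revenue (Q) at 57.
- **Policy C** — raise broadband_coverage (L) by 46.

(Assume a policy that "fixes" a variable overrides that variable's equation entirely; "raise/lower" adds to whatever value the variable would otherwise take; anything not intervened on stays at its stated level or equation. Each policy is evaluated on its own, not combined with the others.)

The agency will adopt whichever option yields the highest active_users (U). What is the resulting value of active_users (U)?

Policy A (L + 42):
  L = 128 + 42 = 170
  A = 61
  Q = 74 − 4·170 + 4·61 = -362
  U = -14 + 170 − 61 + 3·(-362) = -991
Policy B (Q := 57):
  L = 128
  A = 61
  Q = 57
  U = -14 + 128 − 61 + 3·57 = 224
Policy C (L + 46):
  L = 128 + 46 = 174
  A = 61
  Q = 74 − 4·174 + 4·61 = -378
  U = -14 + 174 − 61 + 3·(-378) = -1035
Comparing — Policy A: U=-991, Policy B: U=224, Policy C: U=-1035. Highest is 224 (Policy B).

224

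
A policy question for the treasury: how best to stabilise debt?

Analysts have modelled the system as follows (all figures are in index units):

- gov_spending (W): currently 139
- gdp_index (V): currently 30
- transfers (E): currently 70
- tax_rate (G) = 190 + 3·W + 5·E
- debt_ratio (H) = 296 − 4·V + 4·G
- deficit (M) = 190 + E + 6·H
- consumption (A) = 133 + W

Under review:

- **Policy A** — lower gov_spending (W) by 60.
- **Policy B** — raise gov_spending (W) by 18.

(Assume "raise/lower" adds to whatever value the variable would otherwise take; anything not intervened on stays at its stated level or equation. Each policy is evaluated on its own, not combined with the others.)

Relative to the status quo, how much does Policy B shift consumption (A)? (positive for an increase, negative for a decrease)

Baseline:
  W = 139
  A = 133 + 139 = 272
Policy B (W + 18):
  W = 139 + 18 = 157
  A = 133 + 157 = 290
Change in A: 290 − 272 = 18

18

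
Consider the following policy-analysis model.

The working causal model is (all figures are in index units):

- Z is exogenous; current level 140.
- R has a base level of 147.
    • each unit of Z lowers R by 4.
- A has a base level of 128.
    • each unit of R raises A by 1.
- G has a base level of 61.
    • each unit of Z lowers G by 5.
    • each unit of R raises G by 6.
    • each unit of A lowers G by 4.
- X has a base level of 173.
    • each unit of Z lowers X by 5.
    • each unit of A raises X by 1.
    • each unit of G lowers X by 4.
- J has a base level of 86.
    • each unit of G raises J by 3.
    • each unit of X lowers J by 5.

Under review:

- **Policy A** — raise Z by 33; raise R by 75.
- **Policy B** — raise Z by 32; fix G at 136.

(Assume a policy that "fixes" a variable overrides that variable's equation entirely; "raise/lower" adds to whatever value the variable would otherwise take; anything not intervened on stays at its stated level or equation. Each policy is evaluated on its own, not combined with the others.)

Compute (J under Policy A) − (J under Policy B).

Policy A (Z + 33, R + 75):
  Z = 140 + 33 = 173
  R = 147 − 4·173 (+75 from intervention) = -470
  A = 128 + (-470) = -342
  G = 61 − 5·173 + 6·(-470) − 4·(-342) = -2256
  X = 173 − 5·173 + (-342) − 4·(-2256) = 7990
  J = 86 + 3·(-2256) − 5·7990 = -46632
Policy B (Z + 32, G := 136):
  Z = 140 + 32 = 172
  R = 147 − 4·172 = -541
  A = 128 + (-541) = -413
  G = 136
  X = 173 − 5·172 + (-413) − 4·136 = -1644
  J = 86 + 3·136 − 5·(-1644) = 8714
J: -46632 − 8714 = -55346

-55346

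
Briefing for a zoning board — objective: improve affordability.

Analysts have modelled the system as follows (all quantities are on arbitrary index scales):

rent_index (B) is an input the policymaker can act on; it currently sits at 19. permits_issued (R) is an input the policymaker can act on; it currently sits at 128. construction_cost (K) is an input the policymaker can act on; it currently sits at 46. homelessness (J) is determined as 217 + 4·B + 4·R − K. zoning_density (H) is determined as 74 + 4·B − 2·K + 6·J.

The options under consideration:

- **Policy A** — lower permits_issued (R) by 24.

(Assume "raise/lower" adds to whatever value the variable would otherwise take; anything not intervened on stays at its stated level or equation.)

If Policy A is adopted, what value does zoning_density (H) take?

Policy A (R − 24):
  B = 19
  R = 128 − 24 = 104
  K = 46
  J = 217 + 4·19 + 4·104 − 46 = 663
  H = 74 + 4·19 − 2·46 + 6·663 = 4036

4036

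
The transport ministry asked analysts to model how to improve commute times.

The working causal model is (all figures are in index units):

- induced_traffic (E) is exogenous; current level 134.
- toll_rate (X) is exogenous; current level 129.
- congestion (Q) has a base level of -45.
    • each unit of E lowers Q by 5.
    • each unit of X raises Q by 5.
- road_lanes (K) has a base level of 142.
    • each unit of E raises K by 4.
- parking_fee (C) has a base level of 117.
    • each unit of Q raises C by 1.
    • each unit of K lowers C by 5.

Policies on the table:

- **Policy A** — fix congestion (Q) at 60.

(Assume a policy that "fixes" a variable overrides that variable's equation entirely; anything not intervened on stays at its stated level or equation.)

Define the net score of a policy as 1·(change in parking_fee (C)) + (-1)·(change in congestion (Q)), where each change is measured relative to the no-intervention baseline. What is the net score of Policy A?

0

Baseline:
  E = 134
  X = 129
  Q = -45 − 5·134 + 5·129 = -70
  K = 142 + 4·134 = 678
  C = 117 + (-70) − 5·678 = -3343
Policy A (Q := 60):
  E = 134
  X = 129
  Q = 60
  K = 142 + 4·134 = 678
  C = 117 + 60 − 5·678 = -3213
ΔC = -3213 − (-3343) = 130; ΔQ = 60 − (-70) = 130
Score = 1·130 + (-1)·130 = 0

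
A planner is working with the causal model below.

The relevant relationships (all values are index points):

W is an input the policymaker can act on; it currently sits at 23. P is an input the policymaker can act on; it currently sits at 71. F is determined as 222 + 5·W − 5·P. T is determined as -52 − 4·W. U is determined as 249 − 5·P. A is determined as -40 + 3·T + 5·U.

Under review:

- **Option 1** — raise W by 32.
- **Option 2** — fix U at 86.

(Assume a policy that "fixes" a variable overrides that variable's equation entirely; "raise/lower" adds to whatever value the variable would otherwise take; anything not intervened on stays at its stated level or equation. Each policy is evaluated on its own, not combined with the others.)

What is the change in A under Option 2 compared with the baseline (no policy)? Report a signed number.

Baseline:
  W = 23
  P = 71
  T = -52 − 4·23 = -144
  U = 249 − 5·71 = -106
  A = -40 + 3·(-144) + 5·(-106) = -1002
Option 2 (U := 86):
  W = 23
  P = 71
  T = -52 − 4·23 = -144
  U = 86
  A = -40 + 3·(-144) + 5·86 = -42
Change in A: -42 − (-1002) = 960

960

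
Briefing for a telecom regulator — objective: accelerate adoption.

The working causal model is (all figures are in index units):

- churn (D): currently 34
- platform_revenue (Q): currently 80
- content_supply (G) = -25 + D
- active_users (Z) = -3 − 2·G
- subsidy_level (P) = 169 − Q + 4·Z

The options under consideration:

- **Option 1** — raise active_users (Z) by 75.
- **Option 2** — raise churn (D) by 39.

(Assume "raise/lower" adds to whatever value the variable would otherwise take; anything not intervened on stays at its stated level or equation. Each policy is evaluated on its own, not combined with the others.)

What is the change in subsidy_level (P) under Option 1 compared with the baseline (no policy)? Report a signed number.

Baseline:
  D = 34
  Q = 80
  G = -25 + 34 = 9
  Z = -3 − 2·9 = -21
  P = 169 − 80 + 4·(-21) = 5
Option 1 (Z + 75):
  D = 34
  Q = 80
  G = -25 + 34 = 9
  Z = -3 − 2·9 (+75 from intervention) = 54
  P = 169 − 80 + 4·54 = 305
Change in P: 305 − 5 = 300

300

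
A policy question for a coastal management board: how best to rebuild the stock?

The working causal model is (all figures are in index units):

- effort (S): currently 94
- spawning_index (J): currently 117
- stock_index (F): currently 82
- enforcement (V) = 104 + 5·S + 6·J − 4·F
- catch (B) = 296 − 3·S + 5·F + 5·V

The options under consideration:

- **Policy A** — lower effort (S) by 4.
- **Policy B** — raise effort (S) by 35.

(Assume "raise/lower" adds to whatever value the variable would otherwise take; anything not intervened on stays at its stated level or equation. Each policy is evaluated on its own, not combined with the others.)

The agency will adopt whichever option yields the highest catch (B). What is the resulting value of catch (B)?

Policy A (S − 4):
  S = 94 − 4 = 90
  J = 117
  F = 82
  V = 104 + 5·90 + 6·117 − 4·82 = 928
  B = 296 − 3·90 + 5·82 + 5·928 = 5076
Policy B (S + 35):
  S = 94 + 35 = 129
  J = 117
  F = 82
  V = 104 + 5·129 + 6·117 − 4·82 = 1123
  B = 296 − 3·129 + 5·82 + 5·1123 = 5934
Comparing — Policy A: B=5076, Policy B: B=5934. Highest is 5934 (Policy B).

5934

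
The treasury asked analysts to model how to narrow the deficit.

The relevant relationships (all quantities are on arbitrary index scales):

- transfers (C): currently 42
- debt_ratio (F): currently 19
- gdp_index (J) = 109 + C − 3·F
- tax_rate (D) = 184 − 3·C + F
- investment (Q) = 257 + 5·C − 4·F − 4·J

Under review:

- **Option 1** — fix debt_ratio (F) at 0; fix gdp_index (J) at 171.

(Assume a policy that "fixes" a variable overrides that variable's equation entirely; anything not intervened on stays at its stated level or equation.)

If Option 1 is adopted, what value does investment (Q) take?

Option 1 (F := 0, J := 171):
  C = 42
  F = 0
  J = 171
  Q = 257 + 5·42 − 4·0 − 4·171 = -217

-217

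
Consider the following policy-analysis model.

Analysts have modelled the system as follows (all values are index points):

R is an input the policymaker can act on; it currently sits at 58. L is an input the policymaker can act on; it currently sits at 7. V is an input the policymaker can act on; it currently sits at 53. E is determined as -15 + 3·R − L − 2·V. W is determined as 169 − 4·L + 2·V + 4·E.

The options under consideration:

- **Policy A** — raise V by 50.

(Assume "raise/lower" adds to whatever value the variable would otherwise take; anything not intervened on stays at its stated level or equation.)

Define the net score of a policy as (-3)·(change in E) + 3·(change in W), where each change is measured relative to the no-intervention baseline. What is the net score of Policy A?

-600

Baseline:
  R = 58
  L = 7
  V = 53
  E = -15 + 3·58 − 7 − 2·53 = 46
  W = 169 − 4·7 + 2·53 + 4·46 = 431
Policy A (V + 50):
  R = 58
  L = 7
  V = 53 + 50 = 103
  E = -15 + 3·58 − 7 − 2·103 = -54
  W = 169 − 4·7 + 2·103 + 4·(-54) = 131
ΔE = -54 − 46 = -100; ΔW = 131 − 431 = -300
Score = (-3)·(-100) + 3·(-300) = -600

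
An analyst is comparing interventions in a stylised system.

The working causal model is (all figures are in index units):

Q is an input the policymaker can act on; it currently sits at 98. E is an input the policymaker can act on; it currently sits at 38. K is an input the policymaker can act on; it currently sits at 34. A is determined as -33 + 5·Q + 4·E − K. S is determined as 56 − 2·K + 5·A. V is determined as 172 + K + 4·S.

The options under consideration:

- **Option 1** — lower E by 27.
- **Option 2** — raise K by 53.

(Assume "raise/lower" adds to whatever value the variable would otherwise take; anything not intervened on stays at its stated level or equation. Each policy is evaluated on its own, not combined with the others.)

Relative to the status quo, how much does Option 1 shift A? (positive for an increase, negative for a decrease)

Baseline:
  Q = 98
  E = 38
  K = 34
  A = -33 + 5·98 + 4·38 − 34 = 575
Option 1 (E − 27):
  Q = 98
  E = 38 − 27 = 11
  K = 34
  A = -33 + 5·98 + 4·11 − 34 = 467
Change in A: 467 − 575 = -108

-108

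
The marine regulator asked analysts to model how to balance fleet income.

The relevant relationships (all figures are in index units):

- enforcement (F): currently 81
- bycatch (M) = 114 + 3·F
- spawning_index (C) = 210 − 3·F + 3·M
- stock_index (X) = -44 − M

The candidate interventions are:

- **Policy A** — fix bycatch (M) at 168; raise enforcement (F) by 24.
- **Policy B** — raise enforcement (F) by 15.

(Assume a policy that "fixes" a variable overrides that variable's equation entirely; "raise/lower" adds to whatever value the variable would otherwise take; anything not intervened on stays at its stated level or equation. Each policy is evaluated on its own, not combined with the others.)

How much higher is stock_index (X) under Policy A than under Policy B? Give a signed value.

234

Policy A (M := 168, F + 24):
  F = 81 + 24 = 105
  M = 168
  X = -44 − 168 = -212
Policy B (F + 15):
  F = 81 + 15 = 96
  M = 114 + 3·96 = 402
  X = -44 − 402 = -446
X: -212 − (-446) = 234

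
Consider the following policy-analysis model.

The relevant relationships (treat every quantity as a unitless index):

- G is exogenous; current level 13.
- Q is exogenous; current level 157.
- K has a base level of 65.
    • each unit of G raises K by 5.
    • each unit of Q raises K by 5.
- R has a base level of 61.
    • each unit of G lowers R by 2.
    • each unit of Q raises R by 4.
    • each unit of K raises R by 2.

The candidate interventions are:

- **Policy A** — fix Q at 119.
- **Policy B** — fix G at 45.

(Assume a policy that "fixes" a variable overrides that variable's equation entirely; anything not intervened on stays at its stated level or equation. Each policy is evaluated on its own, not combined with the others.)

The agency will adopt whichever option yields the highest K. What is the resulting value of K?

Policy A (Q := 119):
  G = 13
  Q = 119
  K = 65 + 5·13 + 5·119 = 725
Policy B (G := 45):
  G = 45
  Q = 157
  K = 65 + 5·45 + 5·157 = 1075
Comparing — Policy A: K=725, Policy B: K=1075. Highest is 1075 (Policy B).

1075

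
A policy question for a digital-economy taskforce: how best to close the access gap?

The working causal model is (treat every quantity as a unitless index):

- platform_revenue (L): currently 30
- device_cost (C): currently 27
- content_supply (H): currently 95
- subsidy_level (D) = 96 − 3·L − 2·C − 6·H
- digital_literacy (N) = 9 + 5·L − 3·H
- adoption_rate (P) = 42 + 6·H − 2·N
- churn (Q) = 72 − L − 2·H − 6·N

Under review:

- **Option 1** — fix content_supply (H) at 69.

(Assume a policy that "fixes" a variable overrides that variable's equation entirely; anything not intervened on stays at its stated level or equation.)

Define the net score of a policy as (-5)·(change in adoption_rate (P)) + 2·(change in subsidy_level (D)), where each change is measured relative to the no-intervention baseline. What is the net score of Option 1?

1872

Baseline:
  L = 30
  C = 27
  H = 95
  D = 96 − 3·30 − 2·27 − 6·95 = -618
  N = 9 + 5·30 − 3·95 = -126
  P = 42 + 6·95 − 2·(-126) = 864
Option 1 (H := 69):
  L = 30
  C = 27
  H = 69
  D = 96 − 3·30 − 2·27 − 6·69 = -462
  N = 9 + 5·30 − 3·69 = -48
  P = 42 + 6·69 − 2·(-48) = 552
ΔP = 552 − 864 = -312; ΔD = -462 − (-618) = 156
Score = (-5)·(-312) + 2·156 = 1872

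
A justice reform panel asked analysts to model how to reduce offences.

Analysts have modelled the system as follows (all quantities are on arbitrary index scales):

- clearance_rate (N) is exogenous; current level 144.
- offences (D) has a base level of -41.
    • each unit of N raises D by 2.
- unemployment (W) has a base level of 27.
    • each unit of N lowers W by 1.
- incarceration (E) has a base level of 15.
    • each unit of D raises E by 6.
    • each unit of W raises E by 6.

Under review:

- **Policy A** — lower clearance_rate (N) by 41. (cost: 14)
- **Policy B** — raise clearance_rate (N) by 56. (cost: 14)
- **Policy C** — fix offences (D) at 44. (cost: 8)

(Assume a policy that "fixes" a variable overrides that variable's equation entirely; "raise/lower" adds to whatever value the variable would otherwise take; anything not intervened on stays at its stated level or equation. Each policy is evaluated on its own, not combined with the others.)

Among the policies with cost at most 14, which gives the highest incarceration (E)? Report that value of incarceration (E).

1131

Policy A (N − 41):
  N = 144 − 41 = 103
  D = -41 + 2·103 = 165
  W = 27 − 103 = -76
  E = 15 + 6·165 + 6·(-76) = 549
Policy B (N + 56):
  N = 144 + 56 = 200
  D = -41 + 2·200 = 359
  W = 27 − 200 = -173
  E = 15 + 6·359 + 6·(-173) = 1131
Policy C (D := 44):
  N = 144
  D = 44
  W = 27 − 144 = -117
  E = 15 + 6·44 + 6·(-117) = -423
Comparing — Policy A: E=549, Policy B: E=1131, Policy C: E=-423. Highest is 1131 (Policy B).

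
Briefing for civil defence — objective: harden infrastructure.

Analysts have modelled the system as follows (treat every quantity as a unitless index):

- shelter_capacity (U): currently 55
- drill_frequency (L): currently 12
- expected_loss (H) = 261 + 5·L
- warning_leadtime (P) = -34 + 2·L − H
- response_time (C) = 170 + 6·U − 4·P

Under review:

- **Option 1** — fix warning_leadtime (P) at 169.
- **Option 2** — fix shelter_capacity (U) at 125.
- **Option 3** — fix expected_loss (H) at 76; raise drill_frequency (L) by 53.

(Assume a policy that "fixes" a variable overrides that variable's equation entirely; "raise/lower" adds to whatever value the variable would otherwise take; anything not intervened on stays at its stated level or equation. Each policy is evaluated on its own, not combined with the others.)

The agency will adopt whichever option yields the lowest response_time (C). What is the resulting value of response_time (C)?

-176

Option 1 (P := 169):
  U = 55
  L = 12
  H = 261 + 5·12 = 321
  P = 169
  C = 170 + 6·55 − 4·169 = -176
Option 2 (U := 125):
  U = 125
  L = 12
  H = 261 + 5·12 = 321
  P = -34 + 2·12 − 321 = -331
  C = 170 + 6·125 − 4·(-331) = 2244
Option 3 (H := 76, L + 53):
  U = 55
  L = 12 + 53 = 65
  H = 76
  P = -34 + 2·65 − 76 = 20
  C = 170 + 6·55 − 4·20 = 420
Comparing — Option 1: C=-176, Option 2: C=2244, Option 3: C=420. Lowest is -176 (Option 1).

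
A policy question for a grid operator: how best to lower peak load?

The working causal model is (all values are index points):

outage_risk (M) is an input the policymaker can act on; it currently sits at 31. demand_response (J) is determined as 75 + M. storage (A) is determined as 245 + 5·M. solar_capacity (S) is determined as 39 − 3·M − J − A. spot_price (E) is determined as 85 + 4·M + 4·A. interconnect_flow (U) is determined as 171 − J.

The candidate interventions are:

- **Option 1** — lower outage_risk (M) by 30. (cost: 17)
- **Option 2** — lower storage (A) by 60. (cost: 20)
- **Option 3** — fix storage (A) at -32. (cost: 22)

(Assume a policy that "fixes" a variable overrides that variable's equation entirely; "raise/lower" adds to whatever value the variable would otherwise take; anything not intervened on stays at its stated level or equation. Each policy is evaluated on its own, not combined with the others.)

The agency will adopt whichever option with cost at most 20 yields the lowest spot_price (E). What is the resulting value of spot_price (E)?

Option 1 (M − 30):
  M = 31 − 30 = 1
  A = 245 + 5·1 = 250
  E = 85 + 4·1 + 4·250 = 1089
Option 2 (A − 60):
  M = 31
  A = 245 + 5·31 (−60 from intervention) = 340
  E = 85 + 4·31 + 4·340 = 1569
Comparing — Option 1: E=1089, Option 2: E=1569. Lowest is 1089 (Option 1).

1089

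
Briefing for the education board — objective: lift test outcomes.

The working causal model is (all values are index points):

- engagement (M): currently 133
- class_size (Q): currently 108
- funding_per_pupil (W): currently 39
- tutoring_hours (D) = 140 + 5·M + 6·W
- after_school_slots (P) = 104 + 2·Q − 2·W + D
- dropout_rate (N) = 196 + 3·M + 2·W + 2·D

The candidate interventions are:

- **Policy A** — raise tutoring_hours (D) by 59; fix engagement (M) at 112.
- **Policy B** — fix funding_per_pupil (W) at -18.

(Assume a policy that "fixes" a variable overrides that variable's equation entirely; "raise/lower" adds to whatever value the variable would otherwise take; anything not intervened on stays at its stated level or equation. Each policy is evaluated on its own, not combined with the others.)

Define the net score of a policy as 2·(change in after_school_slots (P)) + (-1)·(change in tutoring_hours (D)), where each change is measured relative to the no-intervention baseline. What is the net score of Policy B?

Baseline:
  M = 133
  Q = 108
  W = 39
  D = 140 + 5·133 + 6·39 = 1039
  P = 104 + 2·108 − 2·39 + 1039 = 1281
Policy B (W := -18):
  M = 133
  Q = 108
  W = -18
  D = 140 + 5·133 + 6·(-18) = 697
  P = 104 + 2·108 − 2·(-18) + 697 = 1053
ΔP = 1053 − 1281 = -228; ΔD = 697 − 1039 = -342
Score = 2·(-228) + (-1)·(-342) = -114

-114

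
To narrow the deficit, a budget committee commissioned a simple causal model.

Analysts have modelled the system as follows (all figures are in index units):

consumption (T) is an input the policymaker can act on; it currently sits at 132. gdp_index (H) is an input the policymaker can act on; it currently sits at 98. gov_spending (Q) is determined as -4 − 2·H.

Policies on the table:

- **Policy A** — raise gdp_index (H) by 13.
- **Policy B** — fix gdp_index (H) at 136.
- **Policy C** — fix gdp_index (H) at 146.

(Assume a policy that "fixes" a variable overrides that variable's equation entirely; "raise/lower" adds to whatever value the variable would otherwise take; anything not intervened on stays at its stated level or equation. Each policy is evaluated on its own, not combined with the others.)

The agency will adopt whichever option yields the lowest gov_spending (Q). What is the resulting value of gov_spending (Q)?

Policy A (H + 13):
  H = 98 + 13 = 111
  Q = -4 − 2·111 = -226
Policy B (H := 136):
  H = 136
  Q = -4 − 2·136 = -276
Policy C (H := 146):
  H = 146
  Q = -4 − 2·146 = -296
Comparing — Policy A: Q=-226, Policy B: Q=-276, Policy C: Q=-296. Lowest is -296 (Policy C).

-296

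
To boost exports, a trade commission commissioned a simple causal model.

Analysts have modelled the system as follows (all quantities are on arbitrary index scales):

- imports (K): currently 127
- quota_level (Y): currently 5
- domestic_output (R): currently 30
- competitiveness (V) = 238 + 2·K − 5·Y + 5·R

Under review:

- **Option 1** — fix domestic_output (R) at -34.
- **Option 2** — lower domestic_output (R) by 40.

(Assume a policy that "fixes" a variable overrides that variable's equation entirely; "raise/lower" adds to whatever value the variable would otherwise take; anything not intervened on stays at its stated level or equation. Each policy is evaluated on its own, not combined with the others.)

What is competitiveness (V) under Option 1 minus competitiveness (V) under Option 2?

Option 1 (R := -34):
  K = 127
  Y = 5
  R = -34
  V = 238 + 2·127 − 5·5 + 5·(-34) = 297
Option 2 (R − 40):
  K = 127
  Y = 5
  R = 30 − 40 = -10
  V = 238 + 2·127 − 5·5 + 5·(-10) = 417
V: 297 − 417 = -120

-120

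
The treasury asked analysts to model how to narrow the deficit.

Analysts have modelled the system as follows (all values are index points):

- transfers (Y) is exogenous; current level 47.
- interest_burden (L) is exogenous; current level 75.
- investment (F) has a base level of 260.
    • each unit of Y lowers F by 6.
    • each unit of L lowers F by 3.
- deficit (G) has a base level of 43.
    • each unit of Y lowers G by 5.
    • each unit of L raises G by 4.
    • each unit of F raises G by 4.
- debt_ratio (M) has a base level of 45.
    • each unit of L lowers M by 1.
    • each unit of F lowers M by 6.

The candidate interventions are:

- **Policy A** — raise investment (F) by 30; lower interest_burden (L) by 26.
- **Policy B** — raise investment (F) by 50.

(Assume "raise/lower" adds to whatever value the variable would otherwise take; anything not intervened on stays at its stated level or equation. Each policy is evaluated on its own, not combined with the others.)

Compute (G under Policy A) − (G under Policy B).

Policy A (F + 30, L − 26):
  Y = 47
  L = 75 − 26 = 49
  F = 260 − 6·47 − 3·49 (+30 from intervention) = -139
  G = 43 − 5·47 + 4·49 + 4·(-139) = -552
Policy B (F + 50):
  Y = 47
  L = 75
  F = 260 − 6·47 − 3·75 (+50 from intervention) = -197
  G = 43 − 5·47 + 4·75 + 4·(-197) = -680
G: -552 − (-680) = 128

128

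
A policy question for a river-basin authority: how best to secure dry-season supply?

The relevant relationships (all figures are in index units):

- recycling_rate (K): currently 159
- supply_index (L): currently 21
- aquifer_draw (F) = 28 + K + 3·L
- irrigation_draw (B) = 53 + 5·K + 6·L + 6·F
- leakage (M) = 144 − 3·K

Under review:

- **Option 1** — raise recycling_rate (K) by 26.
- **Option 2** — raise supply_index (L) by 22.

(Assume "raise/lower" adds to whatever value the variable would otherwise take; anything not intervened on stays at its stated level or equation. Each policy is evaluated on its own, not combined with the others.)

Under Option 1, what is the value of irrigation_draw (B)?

2760

Option 1 (K + 26):
  K = 159 + 26 = 185
  L = 21
  F = 28 + 185 + 3·21 = 276
  B = 53 + 5·185 + 6·21 + 6·276 = 2760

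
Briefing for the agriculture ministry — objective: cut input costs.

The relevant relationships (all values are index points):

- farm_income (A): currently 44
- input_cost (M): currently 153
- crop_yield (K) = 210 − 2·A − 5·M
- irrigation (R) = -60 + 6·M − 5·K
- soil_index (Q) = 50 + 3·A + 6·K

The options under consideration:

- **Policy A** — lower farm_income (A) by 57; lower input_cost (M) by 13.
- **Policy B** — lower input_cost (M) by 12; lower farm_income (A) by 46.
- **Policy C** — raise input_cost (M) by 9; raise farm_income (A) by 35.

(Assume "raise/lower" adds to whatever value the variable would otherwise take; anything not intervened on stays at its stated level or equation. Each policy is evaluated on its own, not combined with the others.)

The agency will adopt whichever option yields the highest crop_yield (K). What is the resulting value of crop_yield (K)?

Policy A (A − 57, M − 13):
  A = 44 − 57 = -13
  M = 153 − 13 = 140
  K = 210 − 2·(-13) − 5·140 = -464
Policy B (M − 12, A − 46):
  A = 44 − 46 = -2
  M = 153 − 12 = 141
  K = 210 − 2·(-2) − 5·141 = -491
Policy C (M + 9, A + 35):
  A = 44 + 35 = 79
  M = 153 + 9 = 162
  K = 210 − 2·79 − 5·162 = -758
Comparing — Policy A: K=-464, Policy B: K=-491, Policy C: K=-758. Highest is -464 (Policy A).

-464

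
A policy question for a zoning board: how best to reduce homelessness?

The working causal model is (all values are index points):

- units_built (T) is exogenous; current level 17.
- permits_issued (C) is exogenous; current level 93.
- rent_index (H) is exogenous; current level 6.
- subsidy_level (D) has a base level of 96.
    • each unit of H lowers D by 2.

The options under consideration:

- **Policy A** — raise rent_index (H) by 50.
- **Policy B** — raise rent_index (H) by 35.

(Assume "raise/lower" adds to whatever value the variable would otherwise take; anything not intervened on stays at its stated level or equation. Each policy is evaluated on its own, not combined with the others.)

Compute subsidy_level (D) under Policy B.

Policy B (H + 35):
  H = 6 + 35 = 41
  D = 96 − 2·41 = 14

14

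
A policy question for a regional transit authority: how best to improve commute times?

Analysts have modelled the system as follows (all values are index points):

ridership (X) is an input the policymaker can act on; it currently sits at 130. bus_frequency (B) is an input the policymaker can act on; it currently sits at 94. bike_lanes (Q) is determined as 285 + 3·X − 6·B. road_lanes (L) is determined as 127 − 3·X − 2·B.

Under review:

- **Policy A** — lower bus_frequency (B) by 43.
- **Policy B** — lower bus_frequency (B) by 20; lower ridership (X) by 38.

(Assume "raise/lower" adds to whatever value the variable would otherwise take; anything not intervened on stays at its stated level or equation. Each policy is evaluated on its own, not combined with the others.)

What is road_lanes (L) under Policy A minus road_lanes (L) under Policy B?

-68

Policy A (B − 43):
  X = 130
  B = 94 − 43 = 51
  L = 127 − 3·130 − 2·51 = -365
Policy B (B − 20, X − 38):
  X = 130 − 38 = 92
  B = 94 − 20 = 74
  L = 127 − 3·92 − 2·74 = -297
L: -365 − (-297) = -68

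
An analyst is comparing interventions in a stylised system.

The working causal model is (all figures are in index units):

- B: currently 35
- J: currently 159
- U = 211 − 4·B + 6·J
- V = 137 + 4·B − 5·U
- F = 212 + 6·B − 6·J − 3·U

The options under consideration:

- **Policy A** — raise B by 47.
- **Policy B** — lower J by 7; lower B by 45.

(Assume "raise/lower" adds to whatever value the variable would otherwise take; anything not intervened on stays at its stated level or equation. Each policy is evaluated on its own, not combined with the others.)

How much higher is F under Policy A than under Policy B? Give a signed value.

1488

Policy A (B + 47):
  B = 35 + 47 = 82
  J = 159
  U = 211 − 4·82 + 6·159 = 837
  F = 212 + 6·82 − 6·159 − 3·837 = -2761
Policy B (J − 7, B − 45):
  B = 35 − 45 = -10
  J = 159 − 7 = 152
  U = 211 − 4·(-10) + 6·152 = 1163
  F = 212 + 6·(-10) − 6·152 − 3·1163 = -4249
F: -2761 − (-4249) = 1488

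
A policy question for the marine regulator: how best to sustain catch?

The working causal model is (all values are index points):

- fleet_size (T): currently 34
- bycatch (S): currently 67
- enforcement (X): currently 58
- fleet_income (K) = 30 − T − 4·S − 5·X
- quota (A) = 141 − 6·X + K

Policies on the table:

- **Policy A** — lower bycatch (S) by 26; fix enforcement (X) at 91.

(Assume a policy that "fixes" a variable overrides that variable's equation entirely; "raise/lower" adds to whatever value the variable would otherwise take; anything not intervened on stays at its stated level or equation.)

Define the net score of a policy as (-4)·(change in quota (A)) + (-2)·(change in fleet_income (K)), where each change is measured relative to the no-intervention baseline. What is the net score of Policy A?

1158

Baseline:
  T = 34
  S = 67
  X = 58
  K = 30 − 34 − 4·67 − 5·58 = -562
  A = 141 − 6·58 + (-562) = -769
Policy A (S − 26, X := 91):
  T = 34
  S = 67 − 26 = 41
  X = 91
  K = 30 − 34 − 4·41 − 5·91 = -623
  A = 141 − 6·91 + (-623) = -1028
ΔA = -1028 − (-769) = -259; ΔK = -623 − (-562) = -61
Score = (-4)·(-259) + (-2)·(-61) = 1158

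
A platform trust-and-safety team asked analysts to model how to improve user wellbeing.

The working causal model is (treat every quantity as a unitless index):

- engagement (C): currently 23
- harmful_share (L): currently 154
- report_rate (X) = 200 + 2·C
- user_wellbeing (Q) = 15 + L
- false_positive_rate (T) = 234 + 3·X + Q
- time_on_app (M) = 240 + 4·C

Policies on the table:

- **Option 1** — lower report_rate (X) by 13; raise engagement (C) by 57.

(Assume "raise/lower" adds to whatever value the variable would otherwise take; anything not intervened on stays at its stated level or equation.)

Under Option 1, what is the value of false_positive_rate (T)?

1444

Option 1 (X − 13, C + 57):
  C = 23 + 57 = 80
  L = 154
  X = 200 + 2·80 (−13 from intervention) = 347
  Q = 15 + 154 = 169
  T = 234 + 3·347 + 169 = 1444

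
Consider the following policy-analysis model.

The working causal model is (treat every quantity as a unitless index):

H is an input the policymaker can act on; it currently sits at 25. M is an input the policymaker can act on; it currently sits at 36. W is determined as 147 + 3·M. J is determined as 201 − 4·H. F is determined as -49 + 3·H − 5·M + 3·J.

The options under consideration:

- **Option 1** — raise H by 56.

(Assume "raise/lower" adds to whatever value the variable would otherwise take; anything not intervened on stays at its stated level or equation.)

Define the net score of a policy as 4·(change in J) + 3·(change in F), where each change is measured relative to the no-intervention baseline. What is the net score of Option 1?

-2408

Baseline:
  H = 25
  M = 36
  J = 201 − 4·25 = 101
  F = -49 + 3·25 − 5·36 + 3·101 = 149
Option 1 (H + 56):
  H = 25 + 56 = 81
  M = 36
  J = 201 − 4·81 = -123
  F = -49 + 3·81 − 5·36 + 3·(-123) = -355
ΔJ = -123 − 101 = -224; ΔF = -355 − 149 = -504
Score = 4·(-224) + 3·(-504) = -2408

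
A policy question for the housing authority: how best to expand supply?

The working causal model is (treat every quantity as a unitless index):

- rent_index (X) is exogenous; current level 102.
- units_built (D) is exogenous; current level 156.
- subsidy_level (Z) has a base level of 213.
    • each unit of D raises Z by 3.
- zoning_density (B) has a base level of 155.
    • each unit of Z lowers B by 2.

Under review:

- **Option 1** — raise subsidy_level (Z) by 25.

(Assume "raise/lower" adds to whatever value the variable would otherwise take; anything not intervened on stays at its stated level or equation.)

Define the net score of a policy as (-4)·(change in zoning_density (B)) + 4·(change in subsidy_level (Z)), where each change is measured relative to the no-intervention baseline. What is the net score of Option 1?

300

Baseline:
  D = 156
  Z = 213 + 3·156 = 681
  B = 155 − 2·681 = -1207
Option 1 (Z + 25):
  D = 156
  Z = 213 + 3·156 (+25 from intervention) = 706
  B = 155 − 2·706 = -1257
ΔB = -1257 − (-1207) = -50; ΔZ = 706 − 681 = 25
Score = (-4)·(-50) + 4·25 = 300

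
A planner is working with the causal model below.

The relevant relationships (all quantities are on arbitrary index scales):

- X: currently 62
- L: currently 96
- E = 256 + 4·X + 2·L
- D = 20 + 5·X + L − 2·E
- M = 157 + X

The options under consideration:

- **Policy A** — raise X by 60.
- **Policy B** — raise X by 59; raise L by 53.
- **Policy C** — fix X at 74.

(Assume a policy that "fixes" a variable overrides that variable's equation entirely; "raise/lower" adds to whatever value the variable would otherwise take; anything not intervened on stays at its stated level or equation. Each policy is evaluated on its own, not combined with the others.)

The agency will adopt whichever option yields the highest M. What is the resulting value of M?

Policy A (X + 60):
  X = 62 + 60 = 122
  M = 157 + 122 = 279
Policy B (X + 59, L + 53):
  X = 62 + 59 = 121
  M = 157 + 121 = 278
Policy C (X := 74):
  X = 74
  M = 157 + 74 = 231
Comparing — Policy A: M=279, Policy B: M=278, Policy C: M=231. Highest is 279 (Policy A).

279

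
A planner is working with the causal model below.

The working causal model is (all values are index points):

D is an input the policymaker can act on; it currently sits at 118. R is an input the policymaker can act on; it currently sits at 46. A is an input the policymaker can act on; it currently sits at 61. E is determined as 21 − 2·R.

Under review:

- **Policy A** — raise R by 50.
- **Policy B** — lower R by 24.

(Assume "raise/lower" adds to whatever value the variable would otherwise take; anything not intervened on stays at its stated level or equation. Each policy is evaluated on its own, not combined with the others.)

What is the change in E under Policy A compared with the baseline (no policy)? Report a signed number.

Baseline:
  R = 46
  E = 21 − 2·46 = -71
Policy A (R + 50):
  R = 46 + 50 = 96
  E = 21 − 2·96 = -171
Change in E: -171 − (-71) = -100

-100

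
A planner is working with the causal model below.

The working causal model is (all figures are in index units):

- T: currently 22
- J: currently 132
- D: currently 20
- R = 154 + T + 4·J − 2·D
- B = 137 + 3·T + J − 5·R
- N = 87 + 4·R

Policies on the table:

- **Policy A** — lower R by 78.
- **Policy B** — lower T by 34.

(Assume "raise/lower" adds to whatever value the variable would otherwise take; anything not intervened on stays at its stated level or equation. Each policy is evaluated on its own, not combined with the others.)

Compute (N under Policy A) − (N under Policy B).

-176

Policy A (R − 78):
  T = 22
  J = 132
  D = 20
  R = 154 + 22 + 4·132 − 2·20 (−78 from intervention) = 586
  N = 87 + 4·586 = 2431
Policy B (T − 34):
  T = 22 − 34 = -12
  J = 132
  D = 20
  R = 154 + (-12) + 4·132 − 2·20 = 630
  N = 87 + 4·630 = 2607
N: 2431 − 2607 = -176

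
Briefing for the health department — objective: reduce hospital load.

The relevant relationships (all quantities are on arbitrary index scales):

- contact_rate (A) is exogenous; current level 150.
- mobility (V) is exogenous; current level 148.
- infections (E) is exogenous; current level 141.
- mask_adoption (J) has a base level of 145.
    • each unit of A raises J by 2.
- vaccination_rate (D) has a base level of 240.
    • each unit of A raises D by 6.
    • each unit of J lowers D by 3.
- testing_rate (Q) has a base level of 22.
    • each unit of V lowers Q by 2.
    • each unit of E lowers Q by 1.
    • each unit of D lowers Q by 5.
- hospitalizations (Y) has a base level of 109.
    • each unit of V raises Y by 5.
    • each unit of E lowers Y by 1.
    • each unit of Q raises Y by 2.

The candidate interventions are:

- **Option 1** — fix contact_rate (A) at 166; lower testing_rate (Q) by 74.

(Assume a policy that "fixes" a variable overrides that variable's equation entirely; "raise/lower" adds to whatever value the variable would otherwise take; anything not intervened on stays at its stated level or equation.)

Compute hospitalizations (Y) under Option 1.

Option 1 (A := 166, Q − 74):
  A = 166
  V = 148
  E = 141
  J = 145 + 2·166 = 477
  D = 240 + 6·166 − 3·477 = -195
  Q = 22 − 2·148 − 141 − 5·(-195) (−74 from intervention) = 486
  Y = 109 + 5·148 − 141 + 2·486 = 1680

1680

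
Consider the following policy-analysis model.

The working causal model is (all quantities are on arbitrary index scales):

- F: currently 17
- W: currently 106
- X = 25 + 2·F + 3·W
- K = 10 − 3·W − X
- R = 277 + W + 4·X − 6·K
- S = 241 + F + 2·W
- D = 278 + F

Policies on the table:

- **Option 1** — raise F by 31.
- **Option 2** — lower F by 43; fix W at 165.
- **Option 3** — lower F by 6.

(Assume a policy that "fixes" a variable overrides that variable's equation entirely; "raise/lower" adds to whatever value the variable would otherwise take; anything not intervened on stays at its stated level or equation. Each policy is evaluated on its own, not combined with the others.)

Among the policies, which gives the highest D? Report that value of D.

326

Option 1 (F + 31):
  F = 17 + 31 = 48
  D = 278 + 48 = 326
Option 2 (F − 43, W := 165):
  F = 17 − 43 = -26
  D = 278 + (-26) = 252
Option 3 (F − 6):
  F = 17 − 6 = 11
  D = 278 + 11 = 289
Comparing — Option 1: D=326, Option 2: D=252, Option 3: D=289. Highest is 326 (Option 1).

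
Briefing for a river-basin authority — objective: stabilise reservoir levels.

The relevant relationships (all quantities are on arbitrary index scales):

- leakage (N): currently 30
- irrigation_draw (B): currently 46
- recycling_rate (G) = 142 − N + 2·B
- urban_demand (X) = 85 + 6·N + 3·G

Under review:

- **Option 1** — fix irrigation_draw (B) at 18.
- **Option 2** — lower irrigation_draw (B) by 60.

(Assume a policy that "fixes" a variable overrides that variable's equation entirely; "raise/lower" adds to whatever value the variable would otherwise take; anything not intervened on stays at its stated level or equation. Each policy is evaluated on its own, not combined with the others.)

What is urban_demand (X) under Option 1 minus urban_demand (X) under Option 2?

Option 1 (B := 18):
  N = 30
  B = 18
  G = 142 − 30 + 2·18 = 148
  X = 85 + 6·30 + 3·148 = 709
Option 2 (B − 60):
  N = 30
  B = 46 − 60 = -14
  G = 142 − 30 + 2·(-14) = 84
  X = 85 + 6·30 + 3·84 = 517
X: 709 − 517 = 192

192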